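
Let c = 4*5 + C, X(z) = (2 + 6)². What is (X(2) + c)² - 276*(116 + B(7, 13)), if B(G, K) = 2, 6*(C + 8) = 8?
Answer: -239288/9 ≈ -26588.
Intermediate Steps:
C = -20/3 (C = -8 + (⅙)*8 = -8 + 4/3 = -20/3 ≈ -6.6667)
X(z) = 64 (X(z) = 8² = 64)
c = 40/3 (c = 4*5 - 20/3 = 20 - 20/3 = 40/3 ≈ 13.333)
(X(2) + c)² - 276*(116 + B(7, 13)) = (64 + 40/3)² - 276*(116 + 2) = (232/3)² - 276*118 = 53824/9 - 32568 = -239288/9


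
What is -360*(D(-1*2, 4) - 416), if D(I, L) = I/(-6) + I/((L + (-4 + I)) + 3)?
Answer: 150360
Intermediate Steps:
D(I, L) = -I/6 + I/(-1 + I + L) (D(I, L) = I*(-⅙) + I/((-4 + I + L) + 3) = -I/6 + I/(-1 + I + L))
-360*(D(-1*2, 4) - 416) = -360*((-1*2)*(7 - (-1)*2 - 1*4)/(6*(-1 - 1*2 + 4)) - 416) = -360*((⅙)*(-2)*(7 - 1*(-2) - 4)/(-1 - 2 + 4) - 416) = -360*((⅙)*(-2)*(7 + 2 - 4)/1 - 416) = -360*((⅙)*(-2)*1*5 - 416) = -360*(-5/3 - 416) = -360*(-1253/3) = 150360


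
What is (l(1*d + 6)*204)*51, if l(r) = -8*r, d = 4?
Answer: -832320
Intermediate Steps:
(l(1*d + 6)*204)*51 = (-8*(1*4 + 6)*204)*51 = (-8*(4 + 6)*204)*51 = (-8*10*204)*51 = -80*204*51 = -16320*51 = -832320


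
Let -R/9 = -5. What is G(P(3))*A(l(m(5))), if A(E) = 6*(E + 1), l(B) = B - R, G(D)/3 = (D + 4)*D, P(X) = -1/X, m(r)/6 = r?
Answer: 308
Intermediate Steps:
R = 45 (R = -9*(-5) = 45)
m(r) = 6*r
G(D) = 3*D*(4 + D) (G(D) = 3*((D + 4)*D) = 3*((4 + D)*D) = 3*(D*(4 + D)) = 3*D*(4 + D))
l(B) = -45 + B (l(B) = B - 1*45 = B - 45 = -45 + B)
A(E) = 6 + 6*E (A(E) = 6*(1 + E) = 6 + 6*E)
G(P(3))*A(l(m(5))) = (3*(-1/3)*(4 - 1/3))*(6 + 6*(-45 + 6*5)) = (3*(-1*1/3)*(4 - 1*1/3))*(6 + 6*(-45 + 30)) = (3*(-1/3)*(4 - 1/3))*(6 + 6*(-15)) = (3*(-1/3)*(11/3))*(6 - 90) = -11/3*(-84) = 308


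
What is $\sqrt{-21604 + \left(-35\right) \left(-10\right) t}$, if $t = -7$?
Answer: $i \sqrt{24054} \approx 155.09 i$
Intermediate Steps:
$\sqrt{-21604 + \left(-35\right) \left(-10\right) t} = \sqrt{-21604 + \left(-35\right) \left(-10\right) \left(-7\right)} = \sqrt{-21604 + 350 \left(-7\right)} = \sqrt{-21604 - 2450} = \sqrt{-24054} = i \sqrt{24054}$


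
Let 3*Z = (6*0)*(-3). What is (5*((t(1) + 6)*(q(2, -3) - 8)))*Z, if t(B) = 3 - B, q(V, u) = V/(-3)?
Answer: 0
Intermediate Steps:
q(V, u) = -V/3 (q(V, u) = V*(-⅓) = -V/3)
Z = 0 (Z = ((6*0)*(-3))/3 = (0*(-3))/3 = (⅓)*0 = 0)
(5*((t(1) + 6)*(q(2, -3) - 8)))*Z = (5*(((3 - 1*1) + 6)*(-⅓*2 - 8)))*0 = (5*(((3 - 1) + 6)*(-⅔ - 8)))*0 = (5*((2 + 6)*(-26/3)))*0 = (5*(8*(-26/3)))*0 = (5*(-208/3))*0 = -1040/3*0 = 0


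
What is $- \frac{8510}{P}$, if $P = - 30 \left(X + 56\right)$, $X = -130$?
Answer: $- \frac{23}{6} \approx -3.8333$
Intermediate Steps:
$P = 2220$ ($P = - 30 \left(-130 + 56\right) = \left(-30\right) \left(-74\right) = 2220$)
$- \frac{8510}{P} = - \frac{8510}{2220} = \left(-8510\right) \frac{1}{2220} = - \frac{23}{6}$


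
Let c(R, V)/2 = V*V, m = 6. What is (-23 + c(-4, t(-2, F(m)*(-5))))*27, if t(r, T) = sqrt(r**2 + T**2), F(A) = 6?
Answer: 48195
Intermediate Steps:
t(r, T) = sqrt(T**2 + r**2)
c(R, V) = 2*V**2 (c(R, V) = 2*(V*V) = 2*V**2)
(-23 + c(-4, t(-2, F(m)*(-5))))*27 = (-23 + 2*(sqrt((6*(-5))**2 + (-2)**2))**2)*27 = (-23 + 2*(sqrt((-30)**2 + 4))**2)*27 = (-23 + 2*(sqrt(900 + 4))**2)*27 = (-23 + 2*(sqrt(904))**2)*27 = (-23 + 2*(2*sqrt(226))**2)*27 = (-23 + 2*904)*27 = (-23 + 1808)*27 = 1785*27 = 48195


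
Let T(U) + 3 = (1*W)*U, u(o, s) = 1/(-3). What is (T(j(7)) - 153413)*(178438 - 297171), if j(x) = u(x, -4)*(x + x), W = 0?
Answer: 18215541928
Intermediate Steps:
u(o, s) = -⅓
j(x) = -2*x/3 (j(x) = -(x + x)/3 = -2*x/3)
T(U) = -3 (T(U) = -3 + (1*0)*U = -3 + 0*U = -3 + 0 = -3)
(T(j(7)) - 153413)*(178438 - 297171) = (-3 - 153413)*(178438 - 297171) = -153416*(-118733) = 18215541928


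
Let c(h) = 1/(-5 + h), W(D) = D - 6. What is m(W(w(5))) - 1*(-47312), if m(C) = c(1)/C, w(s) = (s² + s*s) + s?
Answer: 9273151/196 ≈ 47312.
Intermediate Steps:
w(s) = s + 2*s² (w(s) = (s² + s²) + s = 2*s² + s = s + 2*s²)
W(D) = -6 + D
m(C) = -1/(4*C) (m(C) = 1/((-5 + 1)*C) = 1/((-4)*C) = -1/(4*C))
m(W(w(5))) - 1*(-47312) = -1/(4*(-6 + 5*(1 + 2*5))) - 1*(-47312) = -1/(4*(-6 + 5*(1 + 10))) + 47312 = -1/(4*(-6 + 5*11)) + 47312 = -1/(4*(-6 + 55)) + 47312 = -¼/49 + 47312 = -¼*1/49 + 47312 = -1/196 + 47312 = 9273151/196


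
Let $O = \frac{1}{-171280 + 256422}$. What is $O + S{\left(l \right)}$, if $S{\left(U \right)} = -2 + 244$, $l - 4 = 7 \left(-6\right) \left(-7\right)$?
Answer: $\frac{20604365}{85142} \approx 242.0$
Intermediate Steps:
$l = 298$ ($l = 4 + 7 \left(-6\right) \left(-7\right) = 4 - -294 = 4 + 294 = 298$)
$O = \frac{1}{85142} \approx 1.1745 \cdot 10^{-5}$
$S{\left(U \right)} = 242$
$O + S{\left(l \right)} = \frac{1}{85142} + 242 = \frac{20604365}{85142}$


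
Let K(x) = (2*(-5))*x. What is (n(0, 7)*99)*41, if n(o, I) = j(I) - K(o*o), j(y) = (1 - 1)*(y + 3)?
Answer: 0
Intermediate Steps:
j(y) = 0 (j(y) = 0*(3 + y) = 0)
K(x) = -10*x
n(o, I) = 10*o² (n(o, I) = 0 - (-10)*o*o = 0 - (-10)*o² = 0 + 10*o² = 10*o²)
(n(0, 7)*99)*41 = ((10*0²)*99)*41 = ((10*0)*99)*41 = (0*99)*41 = 0*41 = 0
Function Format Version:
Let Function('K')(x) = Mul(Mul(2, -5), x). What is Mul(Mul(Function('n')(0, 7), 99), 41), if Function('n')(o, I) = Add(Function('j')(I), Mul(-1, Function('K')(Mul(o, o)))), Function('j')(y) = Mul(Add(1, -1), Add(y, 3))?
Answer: 0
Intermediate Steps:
Function('j')(y) = 0 (Function('j')(y) = Mul(0, Add(3, y)) = 0)
Function('K')(x) = Mul(-10, x)
Function('n')(o, I) = Mul(10, Pow(o, 2)) (Function('n')(o, I) = Add(0, Mul(-1, Mul(-10, Mul(o, o)))) = Add(0, Mul(-1, Mul(-10, Pow(o, 2)))) = Add(0, Mul(10, Pow(o, 2))) = Mul(10, Pow(o, 2)))
Mul(Mul(Function('n')(0, 7), 99), 41) = Mul(Mul(Mul(10, Pow(0, 2)), 99), 41) = Mul(Mul(Mul(10, 0), 99), 41) = Mul(Mul(0, 99), 41) = Mul(0, 41) = 0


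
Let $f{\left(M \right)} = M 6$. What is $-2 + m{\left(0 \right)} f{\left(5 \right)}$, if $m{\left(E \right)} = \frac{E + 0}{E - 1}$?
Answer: $-2$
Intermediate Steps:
$m{\left(E \right)} = \frac{E}{-1 + E}$
$f{\left(M \right)} = 6 M$
$-2 + m{\left(0 \right)} f{\left(5 \right)} = -2 + \frac{0}{-1 + 0} \cdot 6 \cdot 5 = -2 + \frac{0}{-1} \cdot 30 = -2 + 0 \left(-1\right) 30 = -2 + 0 \cdot 30 = -2 + 0 = -2$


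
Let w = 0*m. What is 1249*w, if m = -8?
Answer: 0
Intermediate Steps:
w = 0 (w = 0*(-8) = 0)
1249*w = 1249*0 = 0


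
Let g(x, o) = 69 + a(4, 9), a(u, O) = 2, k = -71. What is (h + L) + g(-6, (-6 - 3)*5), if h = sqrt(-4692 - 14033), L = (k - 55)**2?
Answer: 15947 + 5*I*sqrt(749) ≈ 15947.0 + 136.84*I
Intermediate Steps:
L = 15876 (L = (-71 - 55)**2 = (-126)**2 = 15876)
h = 5*I*sqrt(749) (h = sqrt(-18725) = 5*I*sqrt(749) ≈ 136.84*I)
g(x, o) = 71 (g(x, o) = 69 + 2 = 71)
(h + L) + g(-6, (-6 - 3)*5) = (5*I*sqrt(749) + 15876) + 71 = (15876 + 5*I*sqrt(749)) + 71 = 15947 + 5*I*sqrt(749)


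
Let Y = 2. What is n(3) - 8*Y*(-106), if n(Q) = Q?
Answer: 1699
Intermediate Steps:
n(3) - 8*Y*(-106) = 3 - 8*2*(-106) = 3 - 16*(-106) = 3 + 1696 = 1699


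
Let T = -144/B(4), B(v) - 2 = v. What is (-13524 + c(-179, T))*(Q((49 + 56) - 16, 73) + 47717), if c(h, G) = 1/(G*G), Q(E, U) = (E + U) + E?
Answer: -11676944677/18 ≈ -6.4872e+8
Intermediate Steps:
B(v) = 2 + v
Q(E, U) = U + 2*E
T = -24 (T = -144/(2 + 4) = -144/6 = -144*⅙ = -24)
c(h, G) = G⁻² (c(h, G) = 1/(G²) = G⁻²)
(-13524 + c(-179, T))*(Q((49 + 56) - 16, 73) + 47717) = (-13524 + (-24)⁻²)*((73 + 2*((49 + 56) - 16)) + 47717) = (-13524 + 1/576)*((73 + 2*(105 - 16)) + 47717) = -7789823*((73 + 2*89) + 47717)/576 = -7789823*((73 + 178) + 47717)/576 = -7789823*(251 + 47717)/576 = -7789823/576*47968 = -11676944677/18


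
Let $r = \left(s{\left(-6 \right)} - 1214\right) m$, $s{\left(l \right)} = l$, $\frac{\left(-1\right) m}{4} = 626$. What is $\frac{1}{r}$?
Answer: $\frac{1}{3054880} \approx 3.2734 \cdot 10^{-7}$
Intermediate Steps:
$m = -2504$ ($m = \left(-4\right) 626 = -2504$)
$r = 3054880$ ($r = \left(-6 - 1214\right) \left(-2504\right) = \left(-1220\right) \left(-2504\right) = 3054880$)
$\frac{1}{r} = \frac{1}{3054880}$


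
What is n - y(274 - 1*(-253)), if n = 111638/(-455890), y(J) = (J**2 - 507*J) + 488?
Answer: -2513833279/227945 ≈ -11028.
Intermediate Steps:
y(J) = 488 + J**2 - 507*J
n = -55819/227945 (n = 111638*(-1/455890) = -55819/227945 ≈ -0.24488)
n - y(274 - 1*(-253)) = -55819/227945 - (488 + (274 - 1*(-253))**2 - 507*(274 - 1*(-253))) = -55819/227945 - (488 + (274 + 253)**2 - 507*(274 + 253)) = -55819/227945 - (488 + 527**2 - 507*527) = -55819/227945 - (488 + 277729 - 267189) = -55819/227945 - 1*11028 = -55819/227945 - 11028 = -2513833279/227945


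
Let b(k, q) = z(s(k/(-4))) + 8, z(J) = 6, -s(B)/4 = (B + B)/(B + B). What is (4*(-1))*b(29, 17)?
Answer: -56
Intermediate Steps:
s(B) = -4 (s(B) = -4*(B + B)/(B + B) = -4*2*B/(2*B) = -4*2*B*1/(2*B) = -4*1 = -4)
b(k, q) = 14 (b(k, q) = 6 + 8 = 14)
(4*(-1))*b(29, 17) = (4*(-1))*14 = -4*14 = -56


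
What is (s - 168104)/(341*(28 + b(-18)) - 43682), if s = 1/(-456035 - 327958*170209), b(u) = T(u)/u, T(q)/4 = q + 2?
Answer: 67296737037983547/13179420282108626 ≈ 5.1062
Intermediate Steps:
T(q) = 8 + 4*q (T(q) = 4*(q + 2) = 4*(2 + q) = 8 + 4*q)
b(u) = (8 + 4*u)/u
s = -1/133442664537 (s = (1/170209)/(-783993) = -1/783993*1/170209 = -1/133442664537 ≈ -7.4939e-12)
(s - 168104)/(341*(28 + b(-18)) - 43682) = (-1/133442664537 - 168104)/(341*(28 + (4 + 8/(-18))) - 43682) = -22432245679327849/(133442664537*(341*(28 + (4 + 8*(-1/18))) - 43682)) = -22432245679327849/(133442664537*(341*(28 + (4 - 4/9)) - 43682)) = -22432245679327849/(133442664537*(341*(28 + 32/9) - 43682)) = -22432245679327849/(133442664537*(341*(284/9) - 43682)) = -22432245679327849/(133442664537*(96844/9 - 43682)) = -22432245679327849/(133442664537*(-296294/9)) = -22432245679327849/133442664537*(-9/296294) = 67296737037983547/13179420282108626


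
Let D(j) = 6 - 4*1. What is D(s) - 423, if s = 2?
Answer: -421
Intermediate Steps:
D(j) = 2 (D(j) = 6 - 4 = 2)
D(s) - 423 = 2 - 423 = -421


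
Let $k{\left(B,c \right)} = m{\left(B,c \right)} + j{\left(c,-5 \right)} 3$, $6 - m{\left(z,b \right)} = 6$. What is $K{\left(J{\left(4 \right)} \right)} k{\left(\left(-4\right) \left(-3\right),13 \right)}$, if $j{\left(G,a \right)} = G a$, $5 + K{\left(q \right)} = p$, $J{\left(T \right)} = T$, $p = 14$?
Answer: $-1755$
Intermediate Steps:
$m{\left(z,b \right)} = 0$ ($m{\left(z,b \right)} = 6 - 6 = 0$)
$K{\left(q \right)} = 9$ ($K{\left(q \right)} = -5 + 14 = 9$)
$k{\left(B,c \right)} = - 15 c$ ($k{\left(B,c \right)} = 0 + c \left(-5\right) 3 = 0 + - 5 c 3 = 0 - 15 c = - 15 c$)
$K{\left(J{\left(4 \right)} \right)} k{\left(\left(-4\right) \left(-3\right),13 \right)} = 9 \left(\left(-15\right) 13\right) = 9 \left(-195\right) = -1755$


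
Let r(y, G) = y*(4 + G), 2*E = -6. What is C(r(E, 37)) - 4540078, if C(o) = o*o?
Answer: -4524949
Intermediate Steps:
E = -3 (E = (1/2)*(-6) = -3)
C(o) = o**2
C(r(E, 37)) - 4540078 = (-3*(4 + 37))**2 - 4540078 = (-3*41)**2 - 4540078 = (-123)**2 - 4540078 = 15129 - 4540078 = -4524949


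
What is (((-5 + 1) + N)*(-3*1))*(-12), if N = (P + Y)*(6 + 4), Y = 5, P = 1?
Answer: 2016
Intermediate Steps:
N = 60 (N = (1 + 5)*(6 + 4) = 6*10 = 60)
(((-5 + 1) + N)*(-3*1))*(-12) = (((-5 + 1) + 60)*(-3*1))*(-12) = ((-4 + 60)*(-3))*(-12) = (56*(-3))*(-12) = -168*(-12) = 2016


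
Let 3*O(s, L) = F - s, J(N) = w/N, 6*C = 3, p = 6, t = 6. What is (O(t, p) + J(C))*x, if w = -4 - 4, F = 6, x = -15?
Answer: 240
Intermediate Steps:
C = ½ (C = (⅙)*3 = ½ ≈ 0.50000)
w = -8
J(N) = -8/N
O(s, L) = 2 - s/3 (O(s, L) = (6 - s)/3 = 2 - s/3)
(O(t, p) + J(C))*x = ((2 - ⅓*6) - 8/½)*(-15) = ((2 - 2) - 8*2)*(-15) = (0 - 16)*(-15) = -16*(-15) = 240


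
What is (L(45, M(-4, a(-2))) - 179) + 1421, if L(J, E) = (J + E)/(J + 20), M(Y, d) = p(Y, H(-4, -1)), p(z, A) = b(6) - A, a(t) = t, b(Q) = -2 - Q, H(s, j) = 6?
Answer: 80761/65 ≈ 1242.5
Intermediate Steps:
p(z, A) = -8 - A (p(z, A) = (-2 - 1*6) - A = (-2 - 6) - A = -8 - A)
M(Y, d) = -14 (M(Y, d) = -8 - 1*6 = -8 - 6 = -14)
L(J, E) = (E + J)/(20 + J)
(L(45, M(-4, a(-2))) - 179) + 1421 = ((-14 + 45)/(20 + 45) - 179) + 1421 = (31/65 - 179) + 1421 = -11604/65 + 1421 = 80761/65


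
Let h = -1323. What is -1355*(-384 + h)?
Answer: 2312985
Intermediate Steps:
-1355*(-384 + h) = -1355*(-384 - 1323) = -1355*(-1707) = 2312985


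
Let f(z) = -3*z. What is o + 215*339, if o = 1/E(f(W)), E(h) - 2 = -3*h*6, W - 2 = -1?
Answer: 4081561/56 ≈ 72885.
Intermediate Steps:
W = 1 (W = 2 - 1 = 1)
E(h) = 2 - 18*h (E(h) = 2 - 3*h*6 = 2 - 18*h)
o = 1/56 (o = 1/(2 - (-54)) = 1/(2 - 18*(-3)) = 1/(2 + 54) = 1/56 ≈ 0.017857)
o + 215*339 = 1/56 + 215*339 = 1/56 + 72885 = 4081561/56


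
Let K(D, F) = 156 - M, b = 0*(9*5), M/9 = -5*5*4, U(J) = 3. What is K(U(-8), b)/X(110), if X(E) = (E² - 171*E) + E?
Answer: -4/25 ≈ -0.16000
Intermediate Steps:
M = -900 (M = 9*(-5*5*4) = 9*(-25*4) = 9*(-100) = -900)
X(E) = E² - 170*E
b = 0 (b = 0*45 = 0)
K(D, F) = 1056 (K(D, F) = 156 - 1*(-900) = 156 + 900 = 1056)
K(U(-8), b)/X(110) = 1056/((110*(-170 + 110))) = 1056/((110*(-60))) = 1056/(-6600) = 1056*(-1/6600) = -4/25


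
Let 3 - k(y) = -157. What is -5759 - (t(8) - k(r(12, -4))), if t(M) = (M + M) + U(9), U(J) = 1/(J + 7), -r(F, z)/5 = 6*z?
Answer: -89841/16 ≈ -5615.1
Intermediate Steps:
r(F, z) = -30*z
k(y) = 160 (k(y) = 3 - 1*(-157) = 3 + 157 = 160)
U(J) = 1/(7 + J)
t(M) = 1/16 + 2*M (t(M) = (M + M) + 1/(7 + 9) = 2*M + 1/16 = 1/16 + 2*M)
-5759 - (t(8) - k(r(12, -4))) = -5759 - ((1/16 + 2*8) - 1*160) = -5759 - ((1/16 + 16) - 160) = -5759 - (257/16 - 160) = -5759 - 1*(-2303/16) = -5759 + 2303/16 = -89841/16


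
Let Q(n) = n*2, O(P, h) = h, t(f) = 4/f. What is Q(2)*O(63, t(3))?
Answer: 16/3 ≈ 5.3333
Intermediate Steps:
Q(n) = 2*n
Q(2)*O(63, t(3)) = (2*2)*(4/3) = 4*(4*(⅓)) = 4*(4/3) = 16/3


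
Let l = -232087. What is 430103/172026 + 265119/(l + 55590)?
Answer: 1594975163/1598003838 ≈ 0.99811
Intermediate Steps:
430103/172026 + 265119/(l + 55590) = 430103/172026 + 265119/(-232087 + 55590) = 430103*(1/172026) + 265119/(-176497) = 22637/9054 + 265119*(-1/176497) = 22637/9054 - 265119/176497 = 1594975163/1598003838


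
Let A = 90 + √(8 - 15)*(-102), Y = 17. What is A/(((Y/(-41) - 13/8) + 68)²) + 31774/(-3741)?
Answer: -2967267238838/350212386945 - 10973568*I*√7/468073225 ≈ -8.4728 - 0.062027*I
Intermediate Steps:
A = 90 - 102*I*√7 (A = 90 + √(-7)*(-102) = 90 + (I*√7)*(-102) = 90 - 102*I*√7 ≈ 90.0 - 269.87*I)
A/(((Y/(-41) - 13/8) + 68)²) + 31774/(-3741) = (90 - 102*I*√7)/(((17/(-41) - 13/8) + 68)²) + 31774/(-3741) = (90 - 102*I*√7)/(((17*(-1/41) - 13*⅛) + 68)²) + 31774*(-1/3741) = (90 - 102*I*√7)/(((-17/41 - 13/8) + 68)²) - 31774/3741 = (90 - 102*I*√7)/((-669/328 + 68)²) - 31774/3741 = (90 - 102*I*√7)/((21635/328)²) - 31774/3741 = (90 - 102*I*√7)/(468073225/107584) - 31774/3741 = (90 - 102*I*√7)*(107584/468073225) - 31774/3741 = (1936512/93614645 - 10973568*I*√7/468073225) - 31774/3741 = -2967267238838/350212386945 - 10973568*I*√7/468073225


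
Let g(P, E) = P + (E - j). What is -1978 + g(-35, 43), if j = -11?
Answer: -1959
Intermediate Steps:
g(P, E) = 11 + E + P (g(P, E) = P + (E - 1*(-11)) = P + (E + 11) = P + (11 + E) = 11 + E + P)
-1978 + g(-35, 43) = -1978 + (11 + 43 - 35) = -1978 + 19 = -1959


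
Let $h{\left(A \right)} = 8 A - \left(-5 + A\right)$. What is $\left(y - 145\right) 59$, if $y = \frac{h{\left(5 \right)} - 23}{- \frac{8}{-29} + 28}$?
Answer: $- \frac{6986013}{820} \approx -8519.5$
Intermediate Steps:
$h{\left(A \right)} = 5 + 7 A$
$y = \frac{493}{820}$ ($y = \frac{\left(5 + 7 \cdot 5\right) - 23}{- \frac{8}{-29} + 28} = \frac{\left(5 + 35\right) - 23}{\left(-8\right) \left(- \frac{1}{29}\right) + 28} = \frac{40 - 23}{\frac{8}{29} + 28} = \frac{17}{\frac{820}{29}} = 17 \cdot \frac{29}{820} = \frac{493}{820} \approx 0.60122$)
$\left(y - 145\right) 59 = \left(\frac{493}{820} - 145\right) 59 = \left(- \frac{118407}{820}\right) 59 = - \frac{6986013}{820}$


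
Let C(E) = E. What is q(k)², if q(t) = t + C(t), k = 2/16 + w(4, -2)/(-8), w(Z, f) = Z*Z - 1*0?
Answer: 225/16 ≈ 14.063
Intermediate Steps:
w(Z, f) = Z² (w(Z, f) = Z² + 0 = Z²)
k = -15/8 (k = 2/16 + 4²/(-8) = 2*(1/16) + 16*(-⅛) = ⅛ - 2 = -15/8 ≈ -1.8750)
q(t) = 2*t (q(t) = t + t = 2*t)
q(k)² = (2*(-15/8))² = (-15/4)² = 225/16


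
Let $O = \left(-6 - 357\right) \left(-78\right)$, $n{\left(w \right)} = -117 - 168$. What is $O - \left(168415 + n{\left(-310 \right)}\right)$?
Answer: $-139816$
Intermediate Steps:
$n{\left(w \right)} = -285$
$O = 28314$ ($O = \left(-6 - 357\right) \left(-78\right) = \left(-363\right) \left(-78\right) = 28314$)
$O - \left(168415 + n{\left(-310 \right)}\right) = 28314 - \left(168415 - 285\right) = 28314 - 168130 = -139816$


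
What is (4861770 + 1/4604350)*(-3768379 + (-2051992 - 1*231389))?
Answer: -13547040684361217176/460435 ≈ -2.9422e+13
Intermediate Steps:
(4861770 + 1/4604350)*(-3768379 + (-2051992 - 1*231389)) = (4861770 + 1/4604350)*(-3768379 + (-2051992 - 231389)) = 22385290699501*(-3768379 - 2283381)/4604350 = (22385290699501/4604350)*(-6051760) = -13547040684361217176/460435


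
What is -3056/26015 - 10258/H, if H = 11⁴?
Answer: -2575246/3147815 ≈ -0.81811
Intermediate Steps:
H = 14641
-3056/26015 - 10258/H = -3056/26015 - 10258/14641 = -2575246/3147815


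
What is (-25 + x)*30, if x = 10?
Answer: -450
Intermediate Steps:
(-25 + x)*30 = (-25 + 10)*30 = -15*30 = -450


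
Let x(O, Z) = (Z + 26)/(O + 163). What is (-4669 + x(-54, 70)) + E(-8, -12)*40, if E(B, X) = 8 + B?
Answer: -508825/109 ≈ -4668.1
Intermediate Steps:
x(O, Z) = (26 + Z)/(163 + O)
(-4669 + x(-54, 70)) + E(-8, -12)*40 = (-4669 + (26 + 70)/(163 - 54)) + (8 - 8)*40 = (-4669 + 96/109) + 0*40 = (-4669 + (1/109)*96) + 0 = (-4669 + 96/109) + 0 = -508825/109 + 0 = -508825/109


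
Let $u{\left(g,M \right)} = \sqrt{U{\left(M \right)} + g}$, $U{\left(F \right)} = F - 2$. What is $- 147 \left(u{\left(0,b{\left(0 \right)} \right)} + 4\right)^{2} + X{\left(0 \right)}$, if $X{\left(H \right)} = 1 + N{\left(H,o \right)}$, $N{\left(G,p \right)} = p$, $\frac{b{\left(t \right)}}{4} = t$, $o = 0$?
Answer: $-2057 - 1176 i \sqrt{2} \approx -2057.0 - 1663.1 i$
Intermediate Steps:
$b{\left(t \right)} = 4 t$
$U{\left(F \right)} = -2 + F$
$u{\left(g,M \right)} = \sqrt{-2 + M + g}$ ($u{\left(g,M \right)} = \sqrt{\left(-2 + M\right) + g} = \sqrt{-2 + M + g}$)
$X{\left(H \right)} = 1$ ($X{\left(H \right)} = 1 + 0 = 1$)
$- 147 \left(u{\left(0,b{\left(0 \right)} \right)} + 4\right)^{2} + X{\left(0 \right)} = - 147 \left(\sqrt{-2 + 4 \cdot 0 + 0} + 4\right)^{2} + 1 = - 147 \left(\sqrt{-2 + 0 + 0} + 4\right)^{2} + 1 = - 147 \left(\sqrt{-2} + 4\right)^{2} + 1 = - 147 \left(i \sqrt{2} + 4\right)^{2} + 1 = - 147 \left(4 + i \sqrt{2}\right)^{2} + 1 = 1 - 147 \left(4 + i \sqrt{2}\right)^{2}$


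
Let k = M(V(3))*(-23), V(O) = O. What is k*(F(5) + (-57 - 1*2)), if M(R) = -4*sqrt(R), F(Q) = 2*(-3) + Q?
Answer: -5520*sqrt(3) ≈ -9560.9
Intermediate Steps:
F(Q) = -6 + Q
k = 92*sqrt(3) (k = -4*sqrt(3)*(-23) = 92*sqrt(3) ≈ 159.35)
k*(F(5) + (-57 - 1*2)) = (92*sqrt(3))*((-6 + 5) + (-57 - 1*2)) = (92*sqrt(3))*(-1 + (-57 - 2)) = (92*sqrt(3))*(-1 - 59) = (92*sqrt(3))*(-60) = -5520*sqrt(3)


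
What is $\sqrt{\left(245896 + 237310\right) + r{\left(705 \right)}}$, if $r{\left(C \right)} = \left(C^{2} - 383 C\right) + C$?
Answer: $\sqrt{710921} \approx 843.16$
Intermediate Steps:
$r{\left(C \right)} = C^{2} - 382 C$
$\sqrt{\left(245896 + 237310\right) + r{\left(705 \right)}} = \sqrt{\left(245896 + 237310\right) + 705 \left(-382 + 705\right)} = \sqrt{483206 + 705 \cdot 323} = \sqrt{483206 + 227715} = \sqrt{710921}$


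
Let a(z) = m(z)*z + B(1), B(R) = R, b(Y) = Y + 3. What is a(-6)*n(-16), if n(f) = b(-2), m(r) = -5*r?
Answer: -179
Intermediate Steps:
b(Y) = 3 + Y
n(f) = 1 (n(f) = 3 - 2 = 1)
a(z) = 1 - 5*z**2 (a(z) = (-5*z)*z + 1 = -5*z**2 + 1 = 1 - 5*z**2)
a(-6)*n(-16) = (1 - 5*(-6)**2)*1 = (1 - 5*36)*1 = (1 - 180)*1 = -179*1 = -179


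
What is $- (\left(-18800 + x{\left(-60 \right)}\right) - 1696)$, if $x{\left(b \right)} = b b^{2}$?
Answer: $236496$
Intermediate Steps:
$x{\left(b \right)} = b^{3}$
$- (\left(-18800 + x{\left(-60 \right)}\right) - 1696) = - (\left(-18800 + \left(-60\right)^{3}\right) - 1696) = - (\left(-18800 - 216000\right) - 1696) = - (-234800 - 1696) = \left(-1\right) \left(-236496\right) = 236496$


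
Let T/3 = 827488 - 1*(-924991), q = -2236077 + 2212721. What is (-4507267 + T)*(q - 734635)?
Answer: -568622108470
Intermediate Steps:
q = -23356
T = 5257437 (T = 3*(827488 - 1*(-924991)) = 3*(827488 + 924991) = 3*1752479 = 5257437)
(-4507267 + T)*(q - 734635) = (-4507267 + 5257437)*(-23356 - 734635) = 750170*(-757991) = -568622108470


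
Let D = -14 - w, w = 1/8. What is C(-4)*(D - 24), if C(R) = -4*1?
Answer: 305/2 ≈ 152.50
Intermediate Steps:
w = ⅛ ≈ 0.12500
C(R) = -4
D = -113/8 (D = -14 - 1*⅛ = -14 - ⅛ = -113/8 ≈ -14.125)
C(-4)*(D - 24) = -4*(-113/8 - 24) = -4*(-305/8) = 305/2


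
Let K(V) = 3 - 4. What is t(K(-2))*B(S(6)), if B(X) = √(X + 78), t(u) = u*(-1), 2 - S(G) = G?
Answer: √74 ≈ 8.6023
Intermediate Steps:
S(G) = 2 - G
K(V) = -1
t(u) = -u
B(X) = √(78 + X)
t(K(-2))*B(S(6)) = (-1*(-1))*√(78 + (2 - 1*6)) = 1*√(78 + (2 - 6)) = 1*√(78 - 4) = 1*√74 = √74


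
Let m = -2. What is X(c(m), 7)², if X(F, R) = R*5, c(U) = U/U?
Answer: 1225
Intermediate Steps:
c(U) = 1
X(F, R) = 5*R
X(c(m), 7)² = (5*7)² = 35² = 1225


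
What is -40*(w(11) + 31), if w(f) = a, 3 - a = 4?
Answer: -1200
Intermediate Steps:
a = -1 (a = 3 - 1*4 = 3 - 4 = -1)
w(f) = -1
-40*(w(11) + 31) = -40*(-1 + 31) = -40*30 = -1200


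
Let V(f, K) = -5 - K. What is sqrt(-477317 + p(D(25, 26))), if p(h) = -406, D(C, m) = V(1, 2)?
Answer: I*sqrt(477723) ≈ 691.17*I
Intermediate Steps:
D(C, m) = -7 (D(C, m) = -5 - 1*2 = -5 - 2 = -7)
sqrt(-477317 + p(D(25, 26))) = sqrt(-477317 - 406) = sqrt(-477723) = I*sqrt(477723)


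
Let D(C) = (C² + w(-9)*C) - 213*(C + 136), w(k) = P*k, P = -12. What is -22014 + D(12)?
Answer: -52098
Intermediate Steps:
w(k) = -12*k
D(C) = -28968 + C² - 105*C (D(C) = (C² + (-12*(-9))*C) - 213*(C + 136) = (C² + 108*C) - 213*(136 + C) = (C² + 108*C) + (-28968 - 213*C) = -28968 + C² - 105*C)
-22014 + D(12) = -22014 + (-28968 + 12² - 105*12) = -22014 + (-28968 + 144 - 1260) = -22014 - 30084 = -52098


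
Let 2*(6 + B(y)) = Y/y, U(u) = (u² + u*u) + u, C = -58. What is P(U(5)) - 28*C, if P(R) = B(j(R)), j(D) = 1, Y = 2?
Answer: 1619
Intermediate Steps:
U(u) = u + 2*u² (U(u) = (u² + u²) + u = 2*u² + u = u + 2*u²)
B(y) = -6 + 1/y (B(y) = -6 + (2/y)/2 = -6 + 1/y)
P(R) = -5 (P(R) = -6 + 1/1 = -6 + 1 = -5)
P(U(5)) - 28*C = -5 - 28*(-58) = -5 + 1624 = 1619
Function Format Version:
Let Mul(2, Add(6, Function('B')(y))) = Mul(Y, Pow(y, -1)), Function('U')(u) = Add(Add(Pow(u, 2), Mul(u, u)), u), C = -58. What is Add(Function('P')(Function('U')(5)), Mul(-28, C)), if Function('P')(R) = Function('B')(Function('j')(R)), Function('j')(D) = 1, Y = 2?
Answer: 1619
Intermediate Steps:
Function('U')(u) = Add(u, Mul(2, Pow(u, 2))) (Function('U')(u) = Add(Add(Pow(u, 2), Pow(u, 2)), u) = Add(Mul(2, Pow(u, 2)), u) = Add(u, Mul(2, Pow(u, 2))))
Function('B')(y) = Add(-6, Pow(y, -1)) (Function('B')(y) = Add(-6, Mul(Rational(1, 2), Mul(2, Pow(y, -1)))) = Add(-6, Pow(y, -1)))
Function('P')(R) = -5 (Function('P')(R) = Add(-6, Pow(1, -1)) = Add(-6, 1) = -5)
Add(Function('P')(Function('U')(5)), Mul(-28, C)) = Add(-5, Mul(-28, -58)) = Add(-5, 1624) = 1619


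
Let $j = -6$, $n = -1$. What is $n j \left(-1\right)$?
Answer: $-6$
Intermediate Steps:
$n j \left(-1\right) = \left(-1\right) \left(-6\right) \left(-1\right) = 6 \left(-1\right) = -6$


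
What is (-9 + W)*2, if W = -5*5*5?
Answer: -268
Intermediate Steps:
W = -125 (W = -25*5 = -125)
(-9 + W)*2 = (-9 - 125)*2 = -134*2 = -268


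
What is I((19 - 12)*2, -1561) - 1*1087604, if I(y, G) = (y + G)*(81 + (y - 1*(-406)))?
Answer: -1862651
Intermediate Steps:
I(y, G) = (487 + y)*(G + y) (I(y, G) = (G + y)*(81 + (y + 406)) = (G + y)*(81 + (406 + y)) = (G + y)*(487 + y) = (487 + y)*(G + y))
I((19 - 12)*2, -1561) - 1*1087604 = (((19 - 12)*2)² + 487*(-1561) + 487*((19 - 12)*2) - 1561*(19 - 12)*2) - 1*1087604 = ((7*2)² - 760207 + 487*(7*2) - 10927*2) - 1087604 = (14² - 760207 + 487*14 - 1561*14) - 1087604 = (196 - 760207 + 6818 - 21854) - 1087604 = -775047 - 1087604 = -1862651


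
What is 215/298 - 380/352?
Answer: -4695/13112 ≈ -0.35807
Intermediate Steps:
215/298 - 380/352 = 215*(1/298) - 380*1/352 = 215/298 - 95/88 = -4695/13112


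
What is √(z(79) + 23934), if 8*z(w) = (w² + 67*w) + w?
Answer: 3*√45130/4 ≈ 159.33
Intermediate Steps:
z(w) = w²/8 + 17*w/2 (z(w) = ((w² + 67*w) + w)/8 = (w² + 68*w)/8 = w²/8 + 17*w/2)
√(z(79) + 23934) = √((⅛)*79*(68 + 79) + 23934) = √((⅛)*79*147 + 23934) = √(11613/8 + 23934) = √(203085/8) = 3*√45130/4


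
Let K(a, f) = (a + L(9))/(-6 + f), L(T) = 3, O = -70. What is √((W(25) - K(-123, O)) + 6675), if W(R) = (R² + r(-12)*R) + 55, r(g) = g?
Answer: 7*√51965/19 ≈ 83.985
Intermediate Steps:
W(R) = 55 + R² - 12*R (W(R) = (R² - 12*R) + 55 = 55 + R² - 12*R)
K(a, f) = (3 + a)/(-6 + f) (K(a, f) = (a + 3)/(-6 + f) = (3 + a)/(-6 + f))
√((W(25) - K(-123, O)) + 6675) = √(((55 + 25² - 12*25) - (3 - 123)/(-6 - 70)) + 6675) = √(((55 + 625 - 300) - (-120)/(-76)) + 6675) = √((380 - (-1)*(-120)/76) + 6675) = √((380 - 1*30/19) + 6675) = √((380 - 30/19) + 6675) = √(7190/19 + 6675) = √(134015/19) = 7*√51965/19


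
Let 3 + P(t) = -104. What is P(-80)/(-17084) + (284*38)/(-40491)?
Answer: -180037991/691748244 ≈ -0.26027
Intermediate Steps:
P(t) = -107 (P(t) = -3 - 104 = -107)
P(-80)/(-17084) + (284*38)/(-40491) = -107/(-17084) + (284*38)/(-40491) = -107*(-1/17084) + 10792*(-1/40491) = 107/17084 - 10792/40491 = -180037991/691748244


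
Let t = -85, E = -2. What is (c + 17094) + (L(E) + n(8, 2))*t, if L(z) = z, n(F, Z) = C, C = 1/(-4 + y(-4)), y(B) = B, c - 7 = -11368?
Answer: 47309/8 ≈ 5913.6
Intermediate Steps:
c = -11361 (c = 7 - 11368 = -11361)
C = -⅛ (C = 1/(-4 - 4) = 1/(-8) = -⅛ ≈ -0.12500)
n(F, Z) = -⅛
(c + 17094) + (L(E) + n(8, 2))*t = (-11361 + 17094) + (-2 - ⅛)*(-85) = 5733 - 17/8*(-85) = 5733 + 1445/8 = 47309/8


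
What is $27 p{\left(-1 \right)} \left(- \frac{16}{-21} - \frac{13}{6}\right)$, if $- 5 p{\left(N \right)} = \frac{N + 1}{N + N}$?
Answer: $0$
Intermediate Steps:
$p{\left(N \right)} = - \frac{1 + N}{10 N}$ ($p{\left(N \right)} = - \frac{\left(N + 1\right) \frac{1}{N + N}}{5} = - \frac{\left(1 + N\right) \frac{1}{2 N}}{5} = - \frac{\frac{1}{2} \frac{1}{N} \left(1 + N\right)}{5} = - \frac{1 + N}{10 N}$)
$27 p{\left(-1 \right)} \left(- \frac{16}{-21} - \frac{13}{6}\right) = 27 \frac{-1 - -1}{10 \left(-1\right)} \left(- \frac{16}{-21} - \frac{13}{6}\right) = 27 \cdot \frac{1}{10} \left(-1\right) \left(-1 + 1\right) \left(\left(-16\right) \left(- \frac{1}{21}\right) - \frac{13}{6}\right) = 27 \cdot \frac{1}{10} \left(-1\right) 0 \left(\frac{16}{21} - \frac{13}{6}\right) = 27 \cdot 0 \left(- \frac{59}{42}\right) = 0 \left(- \frac{59}{42}\right) = 0$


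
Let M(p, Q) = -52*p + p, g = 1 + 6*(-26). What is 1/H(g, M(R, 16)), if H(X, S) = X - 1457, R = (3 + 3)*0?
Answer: -1/1612 ≈ -0.00062035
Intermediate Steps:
g = -155 (g = 1 - 156 = -155)
R = 0 (R = 6*0 = 0)
M(p, Q) = -51*p
H(X, S) = -1457 + X
1/H(g, M(R, 16)) = 1/(-1457 - 155) = 1/(-1612) = -1/1612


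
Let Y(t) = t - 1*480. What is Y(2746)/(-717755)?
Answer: -2266/717755 ≈ -0.0031571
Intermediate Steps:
Y(t) = -480 + t (Y(t) = t - 480 = -480 + t)
Y(2746)/(-717755) = (-480 + 2746)/(-717755) = 2266*(-1/717755) = -2266/717755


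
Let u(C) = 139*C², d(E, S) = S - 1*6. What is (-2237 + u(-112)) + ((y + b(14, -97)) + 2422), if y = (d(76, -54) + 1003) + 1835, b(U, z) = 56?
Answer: 1746635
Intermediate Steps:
d(E, S) = -6 + S (d(E, S) = S - 6 = -6 + S)
y = 2778 (y = ((-6 - 54) + 1003) + 1835 = (-60 + 1003) + 1835 = 943 + 1835 = 2778)
(-2237 + u(-112)) + ((y + b(14, -97)) + 2422) = (-2237 + 139*(-112)²) + ((2778 + 56) + 2422) = (-2237 + 139*12544) + (2834 + 2422) = (-2237 + 1743616) + 5256 = 1741379 + 5256 = 1746635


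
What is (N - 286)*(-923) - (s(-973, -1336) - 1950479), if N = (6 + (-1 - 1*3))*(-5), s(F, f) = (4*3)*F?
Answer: 2235363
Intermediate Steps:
s(F, f) = 12*F
N = -10 (N = (6 + (-1 - 3))*(-5) = (6 - 4)*(-5) = 2*(-5) = -10)
(N - 286)*(-923) - (s(-973, -1336) - 1950479) = (-10 - 286)*(-923) - (12*(-973) - 1950479) = -296*(-923) - (-11676 - 1950479) = 273208 - 1*(-1962155) = 273208 + 1962155 = 2235363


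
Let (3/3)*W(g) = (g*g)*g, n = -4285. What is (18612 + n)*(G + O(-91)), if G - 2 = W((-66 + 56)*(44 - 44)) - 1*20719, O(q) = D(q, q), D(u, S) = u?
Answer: -298116216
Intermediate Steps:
O(q) = q
W(g) = g³ (W(g) = (g*g)*g = g²*g = g³)
G = -20717 (G = 2 + (((-66 + 56)*(44 - 44))³ - 1*20719) = 2 + ((-10*0)³ - 20719) = 2 + (0³ - 20719) = 2 + (0 - 20719) = 2 - 20719 = -20717)
(18612 + n)*(G + O(-91)) = (18612 - 4285)*(-20717 - 91) = 14327*(-20808) = -298116216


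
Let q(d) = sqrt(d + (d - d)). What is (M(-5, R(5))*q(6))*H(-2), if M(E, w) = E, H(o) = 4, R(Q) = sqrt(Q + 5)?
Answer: -20*sqrt(6) ≈ -48.990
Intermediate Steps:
R(Q) = sqrt(5 + Q)
q(d) = sqrt(d) (q(d) = sqrt(d + 0) = sqrt(d))
(M(-5, R(5))*q(6))*H(-2) = -5*sqrt(6)*4 = -20*sqrt(6)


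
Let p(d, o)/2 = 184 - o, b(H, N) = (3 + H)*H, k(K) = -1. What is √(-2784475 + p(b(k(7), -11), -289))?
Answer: 3*I*√309281 ≈ 1668.4*I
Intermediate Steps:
b(H, N) = H*(3 + H)
p(d, o) = 368 - 2*o (p(d, o) = 2*(184 - o) = 368 - 2*o)
√(-2784475 + p(b(k(7), -11), -289)) = √(-2784475 + (368 - 2*(-289))) = √(-2784475 + (368 + 578)) = √(-2784475 + 946) = √(-2783529) = 3*I*√309281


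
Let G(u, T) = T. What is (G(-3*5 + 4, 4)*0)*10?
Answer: 0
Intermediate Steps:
(G(-3*5 + 4, 4)*0)*10 = (4*0)*10 = 0*10 = 0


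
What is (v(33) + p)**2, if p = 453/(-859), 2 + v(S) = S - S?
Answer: 4713241/737881 ≈ 6.3875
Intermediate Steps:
v(S) = -2 (v(S) = -2 + (S - S) = -2 + 0 = -2)
p = -453/859 (p = 453*(-1/859) = -453/859 ≈ -0.52736)
(v(33) + p)**2 = (-2 - 453/859)**2 = (-2171/859)**2 = 4713241/737881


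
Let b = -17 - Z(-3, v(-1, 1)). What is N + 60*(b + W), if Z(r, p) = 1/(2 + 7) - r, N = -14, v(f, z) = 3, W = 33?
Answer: 2278/3 ≈ 759.33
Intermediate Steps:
Z(r, p) = ⅑ - r (Z(r, p) = 1/9 - r = ⅑ - r)
b = -181/9 (b = -17 - (⅑ - 1*(-3)) = -17 - (⅑ + 3) = -17 - 1*28/9 = -17 - 28/9 = -181/9 ≈ -20.111)
N + 60*(b + W) = -14 + 60*(-181/9 + 33) = -14 + 60*(116/9) = -14 + 2320/3 = 2278/3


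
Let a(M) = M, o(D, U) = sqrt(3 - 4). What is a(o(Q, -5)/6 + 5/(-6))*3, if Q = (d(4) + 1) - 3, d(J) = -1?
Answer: -5/2 + I/2 ≈ -2.5 + 0.5*I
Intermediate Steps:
Q = -3 (Q = (-1 + 1) - 3 = 0 - 3 = -3)
o(D, U) = I (o(D, U) = sqrt(-1) = I)
a(o(Q, -5)/6 + 5/(-6))*3 = (I/6 + 5/(-6))*3 = (I*(1/6) + 5*(-1/6))*3 = (I/6 - 5/6)*3 = (-5/6 + I/6)*3 = -5/2 + I/2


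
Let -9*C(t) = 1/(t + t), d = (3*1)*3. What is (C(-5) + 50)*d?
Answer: 4501/10 ≈ 450.10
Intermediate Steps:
d = 9 (d = 3*3 = 9)
C(t) = -1/(18*t) (C(t) = -1/(9*(t + t)) = -1/(2*t)/9 = -1/(18*t))
(C(-5) + 50)*d = (-1/18/(-5) + 50)*9 = (-1/18*(-⅕) + 50)*9 = (1/90 + 50)*9 = (4501/90)*9 = 4501/10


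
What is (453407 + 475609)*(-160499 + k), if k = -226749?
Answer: -359759587968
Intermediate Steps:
(453407 + 475609)*(-160499 + k) = (453407 + 475609)*(-160499 - 226749) = 929016*(-387248) = -359759587968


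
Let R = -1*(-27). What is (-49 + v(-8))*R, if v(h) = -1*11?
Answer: -1620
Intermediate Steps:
v(h) = -11
R = 27
(-49 + v(-8))*R = (-49 - 11)*27 = -60*27 = -1620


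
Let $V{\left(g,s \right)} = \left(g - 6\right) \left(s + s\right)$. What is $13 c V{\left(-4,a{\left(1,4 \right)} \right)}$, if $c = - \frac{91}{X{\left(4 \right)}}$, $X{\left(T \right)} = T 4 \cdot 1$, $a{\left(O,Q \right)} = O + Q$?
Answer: $\frac{29575}{4} \approx 7393.8$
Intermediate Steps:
$X{\left(T \right)} = 4 T$ ($X{\left(T \right)} = 4 T 1 = 4 T$)
$c = - \frac{91}{16}$ ($c = - \frac{91}{4 \cdot 4} = - \frac{91}{16} \approx -5.6875$)
$V{\left(g,s \right)} = 2 s \left(-6 + g\right)$ ($V{\left(g,s \right)} = \left(-6 + g\right) 2 s = 2 s \left(-6 + g\right)$)
$13 c V{\left(-4,a{\left(1,4 \right)} \right)} = 13 \left(- \frac{91}{16}\right) 2 \left(1 + 4\right) \left(-6 - 4\right) = - \frac{1183 \cdot 2 \cdot 5 \left(-10\right)}{16} = \left(- \frac{1183}{16}\right) \left(-100\right) = \frac{29575}{4}$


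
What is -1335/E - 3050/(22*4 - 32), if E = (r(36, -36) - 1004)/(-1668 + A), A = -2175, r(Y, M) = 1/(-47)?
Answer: -6823576205/1321292 ≈ -5164.3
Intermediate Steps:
r(Y, M) = -1/47
E = 47189/180621 (E = (-1/47 - 1004)/(-1668 - 2175) = -47189/47/(-3843) = -47189/47*(-1/3843) = 47189/180621 ≈ 0.26126)
-1335/E - 3050/(22*4 - 32) = -1335/47189/180621 - 3050/(22*4 - 32) = -1335*180621/47189 - 3050/(88 - 32) = -241129035/47189 - 3050/56 = -241129035/47189 - 3050*1/56 = -241129035/47189 - 1525/28 = -6823576205/1321292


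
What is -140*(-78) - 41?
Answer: 10879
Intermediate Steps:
-140*(-78) - 41 = 10920 - 41 = 10879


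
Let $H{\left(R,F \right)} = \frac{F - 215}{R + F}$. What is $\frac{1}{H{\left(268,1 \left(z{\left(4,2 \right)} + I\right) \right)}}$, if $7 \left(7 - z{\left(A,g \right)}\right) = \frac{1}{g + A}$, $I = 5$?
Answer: $- \frac{11759}{8527} \approx -1.379$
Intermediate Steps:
$z{\left(A,g \right)} = 7 - \frac{1}{7 \left(A + g\right)}$ ($z{\left(A,g \right)} = 7 - \frac{1}{7 \left(g + A\right)} = 7 - \frac{1}{7 \left(A + g\right)}$)
$H{\left(R,F \right)} = \frac{-215 + F}{F + R}$
$\frac{1}{H{\left(268,1 \left(z{\left(4,2 \right)} + I\right) \right)}} = \frac{1}{\frac{1}{1 \left(\frac{- \frac{1}{7} + 7 \cdot 4 + 7 \cdot 2}{4 + 2} + 5\right) + 268} \left(-215 + 1 \left(\frac{- \frac{1}{7} + 7 \cdot 4 + 7 \cdot 2}{4 + 2} + 5\right)\right)} = \frac{1}{\frac{1}{1 \left(\frac{- \frac{1}{7} + 28 + 14}{6} + 5\right) + 268} \left(-215 + 1 \left(\frac{- \frac{1}{7} + 28 + 14}{6} + 5\right)\right)} = \frac{1}{\frac{1}{1 \left(\frac{1}{6} \cdot \frac{293}{7} + 5\right) + 268} \left(-215 + 1 \left(\frac{1}{6} \cdot \frac{293}{7} + 5\right)\right)} = \frac{1}{\frac{1}{1 \left(\frac{293}{42} + 5\right) + 268} \left(-215 + 1 \left(\frac{293}{42} + 5\right)\right)} = \frac{1}{\frac{1}{1 \cdot \frac{503}{42} + 268} \left(-215 + 1 \cdot \frac{503}{42}\right)} = \frac{1}{\frac{1}{\frac{503}{42} + 268} \left(-215 + \frac{503}{42}\right)} = \frac{1}{\frac{1}{\frac{11759}{42}} \left(- \frac{8527}{42}\right)} = \frac{1}{\frac{42}{11759} \left(- \frac{8527}{42}\right)} = \frac{1}{- \frac{8527}{11759}} = - \frac{11759}{8527}$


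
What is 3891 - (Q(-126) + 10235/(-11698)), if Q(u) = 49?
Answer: 44953951/11698 ≈ 3842.9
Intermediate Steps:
3891 - (Q(-126) + 10235/(-11698)) = 3891 - (49 + 10235/(-11698)) = 3891 - (49 + 10235*(-1/11698)) = 3891 - (49 - 10235/11698) = 3891 - 1*562967/11698 = 3891 - 562967/11698 = 44953951/11698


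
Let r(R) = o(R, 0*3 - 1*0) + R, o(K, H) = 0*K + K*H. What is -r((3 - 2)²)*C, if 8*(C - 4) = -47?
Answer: 15/8 ≈ 1.8750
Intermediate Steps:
o(K, H) = H*K (o(K, H) = 0 + H*K = H*K)
C = -15/8 (C = 4 + (⅛)*(-47) = 4 - 47/8 = -15/8 ≈ -1.8750)
r(R) = R (r(R) = (0*3 - 1*0)*R + R = (0 + 0)*R + R = 0*R + R = 0 + R = R)
-r((3 - 2)²)*C = -(3 - 2)²*(-15)/8 = -1²*(-15)/8 = -(-15)/8 = -1*(-15/8) = 15/8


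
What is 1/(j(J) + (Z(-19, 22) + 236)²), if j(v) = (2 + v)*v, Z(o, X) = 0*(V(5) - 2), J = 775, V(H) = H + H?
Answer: 1/657871 ≈ 1.5201e-6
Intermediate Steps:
V(H) = 2*H
Z(o, X) = 0 (Z(o, X) = 0*(2*5 - 2) = 0*(10 - 2) = 0*8 = 0)
j(v) = v*(2 + v)
1/(j(J) + (Z(-19, 22) + 236)²) = 1/(775*(2 + 775) + (0 + 236)²) = 1/(775*777 + 236²) = 1/(602175 + 55696) = 1/657871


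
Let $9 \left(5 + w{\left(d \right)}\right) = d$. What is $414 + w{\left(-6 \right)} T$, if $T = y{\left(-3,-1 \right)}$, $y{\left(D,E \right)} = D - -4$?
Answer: $\frac{1225}{3} \approx 408.33$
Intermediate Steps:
$y{\left(D,E \right)} = 4 + D$ ($y{\left(D,E \right)} = D + 4 = 4 + D$)
$w{\left(d \right)} = -5 + \frac{d}{9}$
$T = 1$ ($T = 4 - 3 = 1$)
$414 + w{\left(-6 \right)} T = 414 + \left(-5 + \frac{1}{9} \left(-6\right)\right) 1 = 414 + \left(-5 - \frac{2}{3}\right) 1 = 414 - \frac{17}{3} = \frac{1225}{3}$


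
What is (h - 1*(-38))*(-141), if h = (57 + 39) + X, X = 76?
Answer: -29610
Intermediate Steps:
h = 172 (h = (57 + 39) + 76 = 96 + 76 = 172)
(h - 1*(-38))*(-141) = (172 - 1*(-38))*(-141) = (172 + 38)*(-141) = 210*(-141) = -29610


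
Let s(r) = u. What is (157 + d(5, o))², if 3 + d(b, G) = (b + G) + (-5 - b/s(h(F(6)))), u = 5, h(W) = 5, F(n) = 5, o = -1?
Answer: 23104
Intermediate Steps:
s(r) = 5
d(b, G) = -8 + G + 4*b/5 (d(b, G) = -3 + ((b + G) + (-5 - b/5)) = -3 + ((G + b) + (-5 - b/5)) = -3 + (-5 + G + 4*b/5) = -8 + G + 4*b/5)
(157 + d(5, o))² = (157 + (-8 - 1 + (⅘)*5))² = (157 + (-8 - 1 + 4))² = (157 - 5)² = 152² = 23104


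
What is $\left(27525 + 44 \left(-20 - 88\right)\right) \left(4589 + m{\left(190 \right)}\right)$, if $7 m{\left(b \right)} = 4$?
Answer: $\frac{731628171}{7} \approx 1.0452 \cdot 10^{8}$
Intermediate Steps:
$m{\left(b \right)} = \frac{4}{7}$ ($m{\left(b \right)} = \frac{1}{7} \cdot 4 = \frac{4}{7}$)
$\left(27525 + 44 \left(-20 - 88\right)\right) \left(4589 + m{\left(190 \right)}\right) = \left(27525 + 44 \left(-20 - 88\right)\right) \left(4589 + \frac{4}{7}\right) = \left(27525 + 44 \left(-108\right)\right) \frac{32127}{7} = \left(27525 - 4752\right) \frac{32127}{7} = 22773 \cdot \frac{32127}{7} = \frac{731628171}{7}$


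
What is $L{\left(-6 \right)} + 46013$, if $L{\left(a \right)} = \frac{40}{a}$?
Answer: $\frac{138019}{3} \approx 46006.0$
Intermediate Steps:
$L{\left(-6 \right)} + 46013 = \frac{40}{-6} + 46013 = 40 \left(- \frac{1}{6}\right) + 46013 = - \frac{20}{3} + 46013 = \frac{138019}{3}$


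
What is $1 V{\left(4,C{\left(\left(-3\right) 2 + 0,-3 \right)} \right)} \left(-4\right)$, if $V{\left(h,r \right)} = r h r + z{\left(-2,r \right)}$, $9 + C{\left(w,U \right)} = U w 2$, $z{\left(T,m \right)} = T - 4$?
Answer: $-11640$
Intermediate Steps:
$z{\left(T,m \right)} = -4 + T$
$C{\left(w,U \right)} = -9 + 2 U w$ ($C{\left(w,U \right)} = -9 + U w 2 = -9 + 2 U w$)
$V{\left(h,r \right)} = -6 + h r^{2}$ ($V{\left(h,r \right)} = r h r - 6 = h r r - 6 = h r^{2} - 6 = -6 + h r^{2}$)
$1 V{\left(4,C{\left(\left(-3\right) 2 + 0,-3 \right)} \right)} \left(-4\right) = 1 \left(-6 + 4 \left(-9 + 2 \left(-3\right) \left(\left(-3\right) 2 + 0\right)\right)^{2}\right) \left(-4\right) = 1 \left(-6 + 4 \left(-9 + 2 \left(-3\right) \left(-6 + 0\right)\right)^{2}\right) \left(-4\right) = 1 \left(-6 + 4 \left(-9 + 2 \left(-3\right) \left(-6\right)\right)^{2}\right) \left(-4\right) = 1 \left(-6 + 4 \left(-9 + 36\right)^{2}\right) \left(-4\right) = 1 \left(-6 + 4 \cdot 27^{2}\right) \left(-4\right) = 1 \left(-6 + 4 \cdot 729\right) \left(-4\right) = 1 \left(-6 + 2916\right) \left(-4\right) = 1 \cdot 2910 \left(-4\right) = 2910 \left(-4\right) = -11640$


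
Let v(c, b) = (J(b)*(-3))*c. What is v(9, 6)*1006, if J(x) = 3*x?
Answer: -488916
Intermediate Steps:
v(c, b) = -9*b*c (v(c, b) = ((3*b)*(-3))*c = (-9*b)*c = -9*b*c)
v(9, 6)*1006 = -9*6*9*1006 = -486*1006 = -488916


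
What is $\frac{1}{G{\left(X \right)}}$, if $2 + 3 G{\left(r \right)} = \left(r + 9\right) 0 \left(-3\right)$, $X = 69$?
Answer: $- \frac{3}{2} \approx -1.5$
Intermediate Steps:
$G{\left(r \right)} = - \frac{2}{3}$ ($G{\left(r \right)} = - \frac{2}{3} + \frac{\left(r + 9\right) 0 \left(-3\right)}{3} = - \frac{2}{3} + \frac{\left(9 + r\right) 0}{3} = - \frac{2}{3} + \frac{1}{3} \cdot 0 = - \frac{2}{3} + 0 = - \frac{2}{3}$)
$\frac{1}{G{\left(X \right)}} = \frac{1}{- \frac{2}{3}} = - \frac{3}{2}$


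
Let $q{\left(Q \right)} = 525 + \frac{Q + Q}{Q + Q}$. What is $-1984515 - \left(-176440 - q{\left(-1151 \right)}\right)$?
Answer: $-1807549$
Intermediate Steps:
$q{\left(Q \right)} = 526$ ($q{\left(Q \right)} = 525 + \frac{2 Q}{2 Q} = 525 + 2 Q \frac{1}{2 Q} = 525 + 1 = 526$)
$-1984515 - \left(-176440 - q{\left(-1151 \right)}\right) = -1984515 + \left(\left(526 + 639847\right) - 463407\right) = -1984515 + \left(640373 - 463407\right) = -1984515 + 176966 = -1807549$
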